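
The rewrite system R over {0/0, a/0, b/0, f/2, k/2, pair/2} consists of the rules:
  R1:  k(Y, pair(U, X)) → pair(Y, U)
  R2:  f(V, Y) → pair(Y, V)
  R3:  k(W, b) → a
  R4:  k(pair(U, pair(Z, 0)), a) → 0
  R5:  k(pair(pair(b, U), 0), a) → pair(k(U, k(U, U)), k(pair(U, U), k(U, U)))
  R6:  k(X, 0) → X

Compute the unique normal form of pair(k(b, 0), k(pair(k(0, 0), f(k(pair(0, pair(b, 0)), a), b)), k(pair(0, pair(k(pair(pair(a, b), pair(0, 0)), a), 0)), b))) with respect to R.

1. pair(k(b, 0), k(pair(k(0, 0), f(k(pair(0, pair(b, 0)), a), b)), k(pair(0, pair(k(pair(pair(a, b), pair(0, 0)), a), 0)), b)))  →  pair(b, k(pair(k(0, 0), f(k(pair(0, pair(b, 0)), a), b)), k(pair(0, pair(k(pair(pair(a, b), pair(0, 0)), a), 0)), b)))   [R6 at 1]
2. pair(b, k(pair(k(0, 0), f(k(pair(0, pair(b, 0)), a), b)), k(pair(0, pair(k(pair(pair(a, b), pair(0, 0)), a), 0)), b)))  →  pair(b, k(pair(0, f(k(pair(0, pair(b, 0)), a), b)), k(pair(0, pair(k(pair(pair(a, b), pair(0, 0)), a), 0)), b)))   [R6 at 2.1.1]
3. pair(b, k(pair(0, f(k(pair(0, pair(b, 0)), a), b)), k(pair(0, pair(k(pair(pair(a, b), pair(0, 0)), a), 0)), b)))  →  pair(b, k(pair(0, pair(b, k(pair(0, pair(b, 0)), a))), k(pair(0, pair(k(pair(pair(a, b), pair(0, 0)), a), 0)), b)))   [R2 at 2.1.2]
4. pair(b, k(pair(0, pair(b, k(pair(0, pair(b, 0)), a))), k(pair(0, pair(k(pair(pair(a, b), pair(0, 0)), a), 0)), b)))  →  pair(b, k(pair(0, pair(b, 0)), k(pair(0, pair(k(pair(pair(a, b), pair(0, 0)), a), 0)), b)))   [R4 at 2.1.2.2]
5. pair(b, k(pair(0, pair(b, 0)), k(pair(0, pair(k(pair(pair(a, b), pair(0, 0)), a), 0)), b)))  →  pair(b, k(pair(0, pair(b, 0)), a))   [R3 at 2.2]
6. pair(b, k(pair(0, pair(b, 0)), a))  →  pair(b, 0)   [R4 at 2]

pair(b, 0)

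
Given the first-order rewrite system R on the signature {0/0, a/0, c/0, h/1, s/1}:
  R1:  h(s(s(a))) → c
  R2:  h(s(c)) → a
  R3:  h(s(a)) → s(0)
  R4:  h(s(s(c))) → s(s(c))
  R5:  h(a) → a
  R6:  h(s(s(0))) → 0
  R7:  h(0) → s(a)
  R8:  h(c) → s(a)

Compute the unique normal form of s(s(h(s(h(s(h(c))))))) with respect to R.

1. s(s(h(s(h(s(h(c)))))))  →  s(s(h(s(h(s(s(a)))))))   [R8 at 1.1.1.1.1.1]
2. s(s(h(s(h(s(s(a)))))))  →  s(s(h(s(c))))   [R1 at 1.1.1.1]
3. s(s(h(s(c))))  →  s(s(a))   [R2 at 1.1]

s(s(a))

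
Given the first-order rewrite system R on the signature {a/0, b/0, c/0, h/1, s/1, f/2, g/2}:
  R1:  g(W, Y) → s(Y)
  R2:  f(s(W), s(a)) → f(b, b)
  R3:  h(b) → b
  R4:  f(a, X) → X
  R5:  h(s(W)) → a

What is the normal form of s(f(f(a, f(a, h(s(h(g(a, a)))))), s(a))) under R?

1. s(f(f(a, f(a, h(s(h(g(a, a)))))), s(a)))  →  s(f(f(a, h(s(h(g(a, a))))), s(a)))   [R4 at 1.1]
2. s(f(f(a, h(s(h(g(a, a))))), s(a)))  →  s(f(h(s(h(g(a, a)))), s(a)))   [R4 at 1.1]
3. s(f(h(s(h(g(a, a)))), s(a)))  →  s(f(a, s(a)))   [R5 at 1.1]
4. s(f(a, s(a)))  →  s(s(a))   [R4 at 1]

s(s(a))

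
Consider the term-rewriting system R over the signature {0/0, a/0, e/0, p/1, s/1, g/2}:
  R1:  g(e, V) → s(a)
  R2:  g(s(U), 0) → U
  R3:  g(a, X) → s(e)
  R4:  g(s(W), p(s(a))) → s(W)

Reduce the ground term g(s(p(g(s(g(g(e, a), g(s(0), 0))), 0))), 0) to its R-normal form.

p(a)

1. g(s(p(g(s(g(g(e, a), g(s(0), 0))), 0))), 0)  →  p(g(s(g(g(e, a), g(s(0), 0))), 0))   [R2 at ε]
2. p(g(s(g(g(e, a), g(s(0), 0))), 0))  →  p(g(g(e, a), g(s(0), 0)))   [R2 at 1]
3. p(g(g(e, a), g(s(0), 0)))  →  p(g(s(a), g(s(0), 0)))   [R1 at 1.1]
4. p(g(s(a), g(s(0), 0)))  →  p(g(s(a), 0))   [R2 at 1.2]
5. p(g(s(a), 0))  →  p(a)   [R2 at 1]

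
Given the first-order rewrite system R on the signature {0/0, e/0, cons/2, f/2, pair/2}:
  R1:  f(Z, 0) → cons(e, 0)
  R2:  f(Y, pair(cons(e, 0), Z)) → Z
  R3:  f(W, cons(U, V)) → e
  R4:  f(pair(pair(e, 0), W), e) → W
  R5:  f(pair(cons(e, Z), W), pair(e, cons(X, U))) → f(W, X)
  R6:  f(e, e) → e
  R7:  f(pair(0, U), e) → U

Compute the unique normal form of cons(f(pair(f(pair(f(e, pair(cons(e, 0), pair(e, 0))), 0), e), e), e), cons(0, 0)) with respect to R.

cons(e, cons(0, 0))

1. cons(f(pair(f(pair(f(e, pair(cons(e, 0), pair(e, 0))), 0), e), e), e), cons(0, 0))  →  cons(f(pair(f(pair(pair(e, 0), 0), e), e), e), cons(0, 0))   [R2 at 1.1.1.1.1]
2. cons(f(pair(f(pair(pair(e, 0), 0), e), e), e), cons(0, 0))  →  cons(f(pair(0, e), e), cons(0, 0))   [R4 at 1.1.1]
3. cons(f(pair(0, e), e), cons(0, 0))  →  cons(e, cons(0, 0))   [R7 at 1]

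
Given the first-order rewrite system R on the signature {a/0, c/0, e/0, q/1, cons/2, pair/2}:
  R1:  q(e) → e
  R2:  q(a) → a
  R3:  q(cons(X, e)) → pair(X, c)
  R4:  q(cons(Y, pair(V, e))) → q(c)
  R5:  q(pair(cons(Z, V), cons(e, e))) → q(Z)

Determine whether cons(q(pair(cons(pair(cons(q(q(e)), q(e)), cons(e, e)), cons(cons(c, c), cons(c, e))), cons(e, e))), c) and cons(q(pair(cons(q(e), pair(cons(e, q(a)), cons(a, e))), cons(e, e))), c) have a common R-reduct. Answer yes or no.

yes — NF(t₁) = cons(e, c), NF(t₂) = cons(e, c)

Reduce t₁ = cons(q(pair(cons(pair(cons(q(q(e)), q(e)), cons(e, e)), cons(cons(c, c), cons(c, e))), cons(e, e))), c):
1. cons(q(pair(cons(pair(cons(q(q(e)), q(e)), cons(e, e)), cons(cons(c, c), cons(c, e))), cons(e, e))), c)  →  cons(q(pair(cons(q(q(e)), q(e)), cons(e, e))), c)   [R5 at 1]
2. cons(q(pair(cons(q(q(e)), q(e)), cons(e, e))), c)  →  cons(q(q(q(e))), c)   [R5 at 1]
3. cons(q(q(q(e))), c)  →  cons(q(q(e)), c)   [R1 at 1.1.1]
4. cons(q(q(e)), c)  →  cons(q(e), c)   [R1 at 1.1]
5. cons(q(e), c)  →  cons(e, c)   [R1 at 1]

Reduce t₂ = cons(q(pair(cons(q(e), pair(cons(e, q(a)), cons(a, e))), cons(e, e))), c):
1. cons(q(pair(cons(q(e), pair(cons(e, q(a)), cons(a, e))), cons(e, e))), c)  →  cons(q(q(e)), c)   [R5 at 1]
2. cons(q(q(e)), c)  →  cons(q(e), c)   [R1 at 1.1]
3. cons(q(e), c)  →  cons(e, c)   [R1 at 1]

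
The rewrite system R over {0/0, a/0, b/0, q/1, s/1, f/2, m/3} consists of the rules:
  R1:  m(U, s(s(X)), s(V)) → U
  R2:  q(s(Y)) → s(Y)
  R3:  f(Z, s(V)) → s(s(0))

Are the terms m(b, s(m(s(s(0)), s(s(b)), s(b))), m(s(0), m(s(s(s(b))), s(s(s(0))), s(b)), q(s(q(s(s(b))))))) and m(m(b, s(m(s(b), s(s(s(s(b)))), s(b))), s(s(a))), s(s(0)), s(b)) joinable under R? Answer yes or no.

Reduce t₁ = m(b, s(m(s(s(0)), s(s(b)), s(b))), m(s(0), m(s(s(s(b))), s(s(s(0))), s(b)), q(s(q(s(s(b))))))):
1. m(b, s(m(s(s(0)), s(s(b)), s(b))), m(s(0), m(s(s(s(b))), s(s(s(0))), s(b)), q(s(q(s(s(b)))))))  →  m(b, s(s(s(0))), m(s(0), m(s(s(s(b))), s(s(s(0))), s(b)), q(s(q(s(s(b)))))))   [R1 at 2.1]
2. m(b, s(s(s(0))), m(s(0), m(s(s(s(b))), s(s(s(0))), s(b)), q(s(q(s(s(b)))))))  →  m(b, s(s(s(0))), m(s(0), s(s(s(b))), q(s(q(s(s(b)))))))   [R1 at 3.2]
3. m(b, s(s(s(0))), m(s(0), s(s(s(b))), q(s(q(s(s(b)))))))  →  m(b, s(s(s(0))), m(s(0), s(s(s(b))), s(q(s(s(b))))))   [R2 at 3.3]
4. m(b, s(s(s(0))), m(s(0), s(s(s(b))), s(q(s(s(b))))))  →  m(b, s(s(s(0))), s(0))   [R1 at 3]
5. m(b, s(s(s(0))), s(0))  →  b   [R1 at ε]

Reduce t₂ = m(m(b, s(m(s(b), s(s(s(s(b)))), s(b))), s(s(a))), s(s(0)), s(b)):
1. m(m(b, s(m(s(b), s(s(s(s(b)))), s(b))), s(s(a))), s(s(0)), s(b))  →  m(b, s(m(s(b), s(s(s(s(b)))), s(b))), s(s(a)))   [R1 at ε]
2. m(b, s(m(s(b), s(s(s(s(b)))), s(b))), s(s(a)))  →  m(b, s(s(b)), s(s(a)))   [R1 at 2.1]
3. m(b, s(s(b)), s(s(a)))  →  b   [R1 at ε]

yes — NF(t₁) = b, NF(t₂) = b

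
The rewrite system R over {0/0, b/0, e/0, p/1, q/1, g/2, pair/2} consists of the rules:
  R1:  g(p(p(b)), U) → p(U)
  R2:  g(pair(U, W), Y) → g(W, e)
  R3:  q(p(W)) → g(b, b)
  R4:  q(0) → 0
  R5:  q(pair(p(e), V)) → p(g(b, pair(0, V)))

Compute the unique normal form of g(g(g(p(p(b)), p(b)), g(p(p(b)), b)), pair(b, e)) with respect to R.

p(pair(b, e))

1. g(g(g(p(p(b)), p(b)), g(p(p(b)), b)), pair(b, e))  →  g(g(p(p(b)), g(p(p(b)), b)), pair(b, e))   [R1 at 1.1]
2. g(g(p(p(b)), g(p(p(b)), b)), pair(b, e))  →  g(p(g(p(p(b)), b)), pair(b, e))   [R1 at 1]
3. g(p(g(p(p(b)), b)), pair(b, e))  →  g(p(p(b)), pair(b, e))   [R1 at 1.1]
4. g(p(p(b)), pair(b, e))  →  p(pair(b, e))   [R1 at ε]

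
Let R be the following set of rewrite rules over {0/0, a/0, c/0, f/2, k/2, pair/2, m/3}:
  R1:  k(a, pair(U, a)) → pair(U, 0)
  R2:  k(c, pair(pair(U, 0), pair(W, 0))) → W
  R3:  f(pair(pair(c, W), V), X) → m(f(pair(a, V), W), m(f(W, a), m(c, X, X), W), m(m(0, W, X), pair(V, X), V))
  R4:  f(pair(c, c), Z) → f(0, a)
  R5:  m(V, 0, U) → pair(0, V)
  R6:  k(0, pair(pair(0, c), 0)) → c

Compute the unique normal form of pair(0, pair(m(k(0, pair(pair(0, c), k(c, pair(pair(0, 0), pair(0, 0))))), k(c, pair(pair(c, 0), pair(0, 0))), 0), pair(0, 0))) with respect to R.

1. pair(0, pair(m(k(0, pair(pair(0, c), k(c, pair(pair(0, 0), pair(0, 0))))), k(c, pair(pair(c, 0), pair(0, 0))), 0), pair(0, 0)))  →  pair(0, pair(m(k(0, pair(pair(0, c), 0)), k(c, pair(pair(c, 0), pair(0, 0))), 0), pair(0, 0)))   [R2 at 2.1.1.2.2]
2. pair(0, pair(m(k(0, pair(pair(0, c), 0)), k(c, pair(pair(c, 0), pair(0, 0))), 0), pair(0, 0)))  →  pair(0, pair(m(c, k(c, pair(pair(c, 0), pair(0, 0))), 0), pair(0, 0)))   [R6 at 2.1.1]
3. pair(0, pair(m(c, k(c, pair(pair(c, 0), pair(0, 0))), 0), pair(0, 0)))  →  pair(0, pair(m(c, 0, 0), pair(0, 0)))   [R2 at 2.1.2]
4. pair(0, pair(m(c, 0, 0), pair(0, 0)))  →  pair(0, pair(pair(0, c), pair(0, 0)))   [R5 at 2.1]

pair(0, pair(pair(0, c), pair(0, 0)))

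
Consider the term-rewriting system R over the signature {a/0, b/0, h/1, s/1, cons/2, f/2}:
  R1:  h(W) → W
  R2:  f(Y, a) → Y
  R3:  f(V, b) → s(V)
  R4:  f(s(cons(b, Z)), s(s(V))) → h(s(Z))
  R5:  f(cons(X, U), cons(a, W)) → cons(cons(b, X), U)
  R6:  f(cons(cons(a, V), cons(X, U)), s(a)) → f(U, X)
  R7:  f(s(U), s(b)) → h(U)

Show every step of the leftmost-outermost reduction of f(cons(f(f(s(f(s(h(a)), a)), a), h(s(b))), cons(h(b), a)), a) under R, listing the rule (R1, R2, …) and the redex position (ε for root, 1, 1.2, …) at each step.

1. f(cons(f(f(s(f(s(h(a)), a)), a), h(s(b))), cons(h(b), a)), a)  →  cons(f(f(s(f(s(h(a)), a)), a), h(s(b))), cons(h(b), a))   [R2 at ε]
2. cons(f(f(s(f(s(h(a)), a)), a), h(s(b))), cons(h(b), a))  →  cons(f(s(f(s(h(a)), a)), h(s(b))), cons(h(b), a))   [R2 at 1.1]
3. cons(f(s(f(s(h(a)), a)), h(s(b))), cons(h(b), a))  →  cons(f(s(s(h(a))), h(s(b))), cons(h(b), a))   [R2 at 1.1.1]
4. cons(f(s(s(h(a))), h(s(b))), cons(h(b), a))  →  cons(f(s(s(a)), h(s(b))), cons(h(b), a))   [R1 at 1.1.1.1]
5. cons(f(s(s(a)), h(s(b))), cons(h(b), a))  →  cons(f(s(s(a)), s(b)), cons(h(b), a))   [R1 at 1.2]
6. cons(f(s(s(a)), s(b)), cons(h(b), a))  →  cons(h(s(a)), cons(h(b), a))   [R7 at 1]
7. cons(h(s(a)), cons(h(b), a))  →  cons(s(a), cons(h(b), a))   [R1 at 1]
8. cons(s(a), cons(h(b), a))  →  cons(s(a), cons(b, a))   [R1 at 2.1]

cons(s(a), cons(b, a))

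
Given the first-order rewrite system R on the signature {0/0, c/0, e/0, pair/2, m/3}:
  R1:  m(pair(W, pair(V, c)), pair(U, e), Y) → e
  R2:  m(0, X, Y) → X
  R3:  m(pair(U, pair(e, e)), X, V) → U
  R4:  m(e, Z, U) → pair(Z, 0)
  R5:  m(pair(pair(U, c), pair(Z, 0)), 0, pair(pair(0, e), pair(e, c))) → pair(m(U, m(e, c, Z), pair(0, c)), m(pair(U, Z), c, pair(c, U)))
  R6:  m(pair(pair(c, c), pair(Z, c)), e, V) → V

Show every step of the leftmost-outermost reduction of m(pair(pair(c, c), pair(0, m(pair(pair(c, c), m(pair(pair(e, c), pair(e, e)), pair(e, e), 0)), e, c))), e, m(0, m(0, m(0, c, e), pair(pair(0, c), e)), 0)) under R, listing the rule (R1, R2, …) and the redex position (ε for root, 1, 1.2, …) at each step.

1. m(pair(pair(c, c), pair(0, m(pair(pair(c, c), m(pair(pair(e, c), pair(e, e)), pair(e, e), 0)), e, c))), e, m(0, m(0, m(0, c, e), pair(pair(0, c), e)), 0))  →  m(pair(pair(c, c), pair(0, m(pair(pair(c, c), pair(e, c)), e, c))), e, m(0, m(0, m(0, c, e), pair(pair(0, c), e)), 0))   [R3 at 1.2.2.1.2]
2. m(pair(pair(c, c), pair(0, m(pair(pair(c, c), pair(e, c)), e, c))), e, m(0, m(0, m(0, c, e), pair(pair(0, c), e)), 0))  →  m(pair(pair(c, c), pair(0, c)), e, m(0, m(0, m(0, c, e), pair(pair(0, c), e)), 0))   [R6 at 1.2.2]
3. m(pair(pair(c, c), pair(0, c)), e, m(0, m(0, m(0, c, e), pair(pair(0, c), e)), 0))  →  m(0, m(0, m(0, c, e), pair(pair(0, c), e)), 0)   [R6 at ε]
4. m(0, m(0, m(0, c, e), pair(pair(0, c), e)), 0)  →  m(0, m(0, c, e), pair(pair(0, c), e))   [R2 at ε]
5. m(0, m(0, c, e), pair(pair(0, c), e))  →  m(0, c, e)   [R2 at ε]
6. m(0, c, e)  →  c   [R2 at ε]

c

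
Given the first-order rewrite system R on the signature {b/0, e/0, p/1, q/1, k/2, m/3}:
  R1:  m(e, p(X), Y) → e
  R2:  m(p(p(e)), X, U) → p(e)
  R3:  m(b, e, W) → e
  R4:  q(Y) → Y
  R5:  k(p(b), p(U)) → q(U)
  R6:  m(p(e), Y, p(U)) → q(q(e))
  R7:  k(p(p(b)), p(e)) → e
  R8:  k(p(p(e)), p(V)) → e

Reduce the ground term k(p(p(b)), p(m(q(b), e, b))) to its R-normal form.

1. k(p(p(b)), p(m(q(b), e, b)))  →  k(p(p(b)), p(m(b, e, b)))   [R4 at 2.1.1]
2. k(p(p(b)), p(m(b, e, b)))  →  k(p(p(b)), p(e))   [R3 at 2.1]
3. k(p(p(b)), p(e))  →  e   [R7 at ε]

e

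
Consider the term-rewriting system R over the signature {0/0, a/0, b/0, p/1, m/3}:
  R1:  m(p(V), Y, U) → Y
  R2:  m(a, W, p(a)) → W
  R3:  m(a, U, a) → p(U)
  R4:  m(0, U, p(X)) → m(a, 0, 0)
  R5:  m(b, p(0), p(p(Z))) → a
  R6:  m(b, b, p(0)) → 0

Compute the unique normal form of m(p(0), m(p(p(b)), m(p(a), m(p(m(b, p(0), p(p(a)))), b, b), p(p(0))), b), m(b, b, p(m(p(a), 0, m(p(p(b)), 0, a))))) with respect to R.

1. m(p(0), m(p(p(b)), m(p(a), m(p(m(b, p(0), p(p(a)))), b, b), p(p(0))), b), m(b, b, p(m(p(a), 0, m(p(p(b)), 0, a)))))  →  m(p(p(b)), m(p(a), m(p(m(b, p(0), p(p(a)))), b, b), p(p(0))), b)   [R1 at ε]
2. m(p(p(b)), m(p(a), m(p(m(b, p(0), p(p(a)))), b, b), p(p(0))), b)  →  m(p(a), m(p(m(b, p(0), p(p(a)))), b, b), p(p(0)))   [R1 at ε]
3. m(p(a), m(p(m(b, p(0), p(p(a)))), b, b), p(p(0)))  →  m(p(m(b, p(0), p(p(a)))), b, b)   [R1 at ε]
4. m(p(m(b, p(0), p(p(a)))), b, b)  →  b   [R1 at ε]

b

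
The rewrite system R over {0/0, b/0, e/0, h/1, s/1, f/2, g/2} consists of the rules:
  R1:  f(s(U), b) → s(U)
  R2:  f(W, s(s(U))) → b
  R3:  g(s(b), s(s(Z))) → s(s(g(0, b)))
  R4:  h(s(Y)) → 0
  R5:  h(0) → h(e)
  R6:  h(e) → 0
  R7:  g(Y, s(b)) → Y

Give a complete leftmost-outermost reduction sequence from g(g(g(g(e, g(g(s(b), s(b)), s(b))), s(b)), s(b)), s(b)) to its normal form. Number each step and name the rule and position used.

1. g(g(g(g(e, g(g(s(b), s(b)), s(b))), s(b)), s(b)), s(b))  →  g(g(g(e, g(g(s(b), s(b)), s(b))), s(b)), s(b))   [R7 at ε]
2. g(g(g(e, g(g(s(b), s(b)), s(b))), s(b)), s(b))  →  g(g(e, g(g(s(b), s(b)), s(b))), s(b))   [R7 at ε]
3. g(g(e, g(g(s(b), s(b)), s(b))), s(b))  →  g(e, g(g(s(b), s(b)), s(b)))   [R7 at ε]
4. g(e, g(g(s(b), s(b)), s(b)))  →  g(e, g(s(b), s(b)))   [R7 at 2]
5. g(e, g(s(b), s(b)))  →  g(e, s(b))   [R7 at 2]
6. g(e, s(b))  →  e   [R7 at ε]

e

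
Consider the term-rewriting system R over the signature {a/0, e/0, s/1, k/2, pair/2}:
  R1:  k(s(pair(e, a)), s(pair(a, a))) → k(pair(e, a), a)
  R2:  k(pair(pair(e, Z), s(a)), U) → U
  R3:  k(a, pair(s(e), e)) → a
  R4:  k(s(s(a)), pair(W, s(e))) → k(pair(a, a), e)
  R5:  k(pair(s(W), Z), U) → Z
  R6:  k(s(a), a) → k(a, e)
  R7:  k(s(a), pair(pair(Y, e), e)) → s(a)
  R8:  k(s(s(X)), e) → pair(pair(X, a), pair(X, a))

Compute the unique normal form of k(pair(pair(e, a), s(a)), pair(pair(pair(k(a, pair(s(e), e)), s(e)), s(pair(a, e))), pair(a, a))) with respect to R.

1. k(pair(pair(e, a), s(a)), pair(pair(pair(k(a, pair(s(e), e)), s(e)), s(pair(a, e))), pair(a, a)))  →  pair(pair(pair(k(a, pair(s(e), e)), s(e)), s(pair(a, e))), pair(a, a))   [R2 at ε]
2. pair(pair(pair(k(a, pair(s(e), e)), s(e)), s(pair(a, e))), pair(a, a))  →  pair(pair(pair(a, s(e)), s(pair(a, e))), pair(a, a))   [R3 at 1.1.1]

pair(pair(pair(a, s(e)), s(pair(a, e))), pair(a, a))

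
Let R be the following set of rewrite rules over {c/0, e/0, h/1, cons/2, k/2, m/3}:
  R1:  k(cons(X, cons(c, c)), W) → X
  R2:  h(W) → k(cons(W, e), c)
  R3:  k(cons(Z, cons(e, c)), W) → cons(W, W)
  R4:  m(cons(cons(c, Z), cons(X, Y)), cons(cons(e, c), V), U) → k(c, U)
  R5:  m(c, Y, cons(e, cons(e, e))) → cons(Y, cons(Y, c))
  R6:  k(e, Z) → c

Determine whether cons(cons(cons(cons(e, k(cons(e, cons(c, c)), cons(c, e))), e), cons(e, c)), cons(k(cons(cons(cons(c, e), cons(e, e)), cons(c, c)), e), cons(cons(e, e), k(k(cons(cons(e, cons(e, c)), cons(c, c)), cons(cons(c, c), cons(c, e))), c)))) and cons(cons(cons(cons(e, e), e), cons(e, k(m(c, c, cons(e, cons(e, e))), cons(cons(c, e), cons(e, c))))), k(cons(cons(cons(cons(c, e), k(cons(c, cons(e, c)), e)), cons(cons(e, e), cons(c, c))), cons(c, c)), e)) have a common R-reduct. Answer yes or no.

yes — NF(t₁) = cons(cons(cons(cons(e, e), e), cons(e, c)), cons(cons(cons(c, e), cons(e, e)), cons(cons(e, e), cons(c, c)))), NF(t₂) = cons(cons(cons(cons(e, e), e), cons(e, c)), cons(cons(cons(c, e), cons(e, e)), cons(cons(e, e), cons(c, c))))

Reduce t₁ = cons(cons(cons(cons(e, k(cons(e, cons(c, c)), cons(c, e))), e), cons(e, c)), cons(k(cons(cons(cons(c, e), cons(e, e)), cons(c, c)), e), cons(cons(e, e), k(k(cons(cons(e, cons(e, c)), cons(c, c)), cons(cons(c, c), cons(c, e))), c)))):
1. cons(cons(cons(cons(e, k(cons(e, cons(c, c)), cons(c, e))), e), cons(e, c)), cons(k(cons(cons(cons(c, e), cons(e, e)), cons(c, c)), e), cons(cons(e, e), k(k(cons(cons(e, cons(e, c)), cons(c, c)), cons(cons(c, c), cons(c, e))), c))))  →  cons(cons(cons(cons(e, e), e), cons(e, c)), cons(k(cons(cons(cons(c, e), cons(e, e)), cons(c, c)), e), cons(cons(e, e), k(k(cons(cons(e, cons(e, c)), cons(c, c)), cons(cons(c, c), cons(c, e))), c))))   [R1 at 1.1.1.2]
2. cons(cons(cons(cons(e, e), e), cons(e, c)), cons(k(cons(cons(cons(c, e), cons(e, e)), cons(c, c)), e), cons(cons(e, e), k(k(cons(cons(e, cons(e, c)), cons(c, c)), cons(cons(c, c), cons(c, e))), c))))  →  cons(cons(cons(cons(e, e), e), cons(e, c)), cons(cons(cons(c, e), cons(e, e)), cons(cons(e, e), k(k(cons(cons(e, cons(e, c)), cons(c, c)), cons(cons(c, c), cons(c, e))), c))))   [R1 at 2.1]
3. cons(cons(cons(cons(e, e), e), cons(e, c)), cons(cons(cons(c, e), cons(e, e)), cons(cons(e, e), k(k(cons(cons(e, cons(e, c)), cons(c, c)), cons(cons(c, c), cons(c, e))), c))))  →  cons(cons(cons(cons(e, e), e), cons(e, c)), cons(cons(cons(c, e), cons(e, e)), cons(cons(e, e), k(cons(e, cons(e, c)), c))))   [R1 at 2.2.2.1]
4. cons(cons(cons(cons(e, e), e), cons(e, c)), cons(cons(cons(c, e), cons(e, e)), cons(cons(e, e), k(cons(e, cons(e, c)), c))))  →  cons(cons(cons(cons(e, e), e), cons(e, c)), cons(cons(cons(c, e), cons(e, e)), cons(cons(e, e), cons(c, c))))   [R3 at 2.2.2]

Reduce t₂ = cons(cons(cons(cons(e, e), e), cons(e, k(m(c, c, cons(e, cons(e, e))), cons(cons(c, e), cons(e, c))))), k(cons(cons(cons(cons(c, e), k(cons(c, cons(e, c)), e)), cons(cons(e, e), cons(c, c))), cons(c, c)), e)):
1. cons(cons(cons(cons(e, e), e), cons(e, k(m(c, c, cons(e, cons(e, e))), cons(cons(c, e), cons(e, c))))), k(cons(cons(cons(cons(c, e), k(cons(c, cons(e, c)), e)), cons(cons(e, e), cons(c, c))), cons(c, c)), e))  →  cons(cons(cons(cons(e, e), e), cons(e, k(cons(c, cons(c, c)), cons(cons(c, e), cons(e, c))))), k(cons(cons(cons(cons(c, e), k(cons(c, cons(e, c)), e)), cons(cons(e, e), cons(c, c))), cons(c, c)), e))   [R5 at 1.2.2.1]
2. cons(cons(cons(cons(e, e), e), cons(e, k(cons(c, cons(c, c)), cons(cons(c, e), cons(e, c))))), k(cons(cons(cons(cons(c, e), k(cons(c, cons(e, c)), e)), cons(cons(e, e), cons(c, c))), cons(c, c)), e))  →  cons(cons(cons(cons(e, e), e), cons(e, c)), k(cons(cons(cons(cons(c, e), k(cons(c, cons(e, c)), e)), cons(cons(e, e), cons(c, c))), cons(c, c)), e))   [R1 at 1.2.2]
3. cons(cons(cons(cons(e, e), e), cons(e, c)), k(cons(cons(cons(cons(c, e), k(cons(c, cons(e, c)), e)), cons(cons(e, e), cons(c, c))), cons(c, c)), e))  →  cons(cons(cons(cons(e, e), e), cons(e, c)), cons(cons(cons(c, e), k(cons(c, cons(e, c)), e)), cons(cons(e, e), cons(c, c))))   [R1 at 2]
4. cons(cons(cons(cons(e, e), e), cons(e, c)), cons(cons(cons(c, e), k(cons(c, cons(e, c)), e)), cons(cons(e, e), cons(c, c))))  →  cons(cons(cons(cons(e, e), e), cons(e, c)), cons(cons(cons(c, e), cons(e, e)), cons(cons(e, e), cons(c, c))))   [R3 at 2.1.2]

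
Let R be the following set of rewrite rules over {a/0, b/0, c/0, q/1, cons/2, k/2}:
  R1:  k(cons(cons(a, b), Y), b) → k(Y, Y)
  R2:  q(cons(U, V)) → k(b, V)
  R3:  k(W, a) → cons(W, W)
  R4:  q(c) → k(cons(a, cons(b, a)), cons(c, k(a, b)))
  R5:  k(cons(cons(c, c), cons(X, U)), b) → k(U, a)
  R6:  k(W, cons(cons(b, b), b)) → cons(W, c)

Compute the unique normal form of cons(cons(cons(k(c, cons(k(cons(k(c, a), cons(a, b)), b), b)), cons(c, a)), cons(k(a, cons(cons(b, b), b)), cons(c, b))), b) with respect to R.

cons(cons(cons(cons(c, c), cons(c, a)), cons(cons(a, c), cons(c, b))), b)

1. cons(cons(cons(k(c, cons(k(cons(k(c, a), cons(a, b)), b), b)), cons(c, a)), cons(k(a, cons(cons(b, b), b)), cons(c, b))), b)  →  cons(cons(cons(k(c, cons(k(cons(cons(c, c), cons(a, b)), b), b)), cons(c, a)), cons(k(a, cons(cons(b, b), b)), cons(c, b))), b)   [R3 at 1.1.1.2.1.1.1]
2. cons(cons(cons(k(c, cons(k(cons(cons(c, c), cons(a, b)), b), b)), cons(c, a)), cons(k(a, cons(cons(b, b), b)), cons(c, b))), b)  →  cons(cons(cons(k(c, cons(k(b, a), b)), cons(c, a)), cons(k(a, cons(cons(b, b), b)), cons(c, b))), b)   [R5 at 1.1.1.2.1]
3. cons(cons(cons(k(c, cons(k(b, a), b)), cons(c, a)), cons(k(a, cons(cons(b, b), b)), cons(c, b))), b)  →  cons(cons(cons(k(c, cons(cons(b, b), b)), cons(c, a)), cons(k(a, cons(cons(b, b), b)), cons(c, b))), b)   [R3 at 1.1.1.2.1]
4. cons(cons(cons(k(c, cons(cons(b, b), b)), cons(c, a)), cons(k(a, cons(cons(b, b), b)), cons(c, b))), b)  →  cons(cons(cons(cons(c, c), cons(c, a)), cons(k(a, cons(cons(b, b), b)), cons(c, b))), b)   [R6 at 1.1.1]
5. cons(cons(cons(cons(c, c), cons(c, a)), cons(k(a, cons(cons(b, b), b)), cons(c, b))), b)  →  cons(cons(cons(cons(c, c), cons(c, a)), cons(cons(a, c), cons(c, b))), b)   [R6 at 1.2.1]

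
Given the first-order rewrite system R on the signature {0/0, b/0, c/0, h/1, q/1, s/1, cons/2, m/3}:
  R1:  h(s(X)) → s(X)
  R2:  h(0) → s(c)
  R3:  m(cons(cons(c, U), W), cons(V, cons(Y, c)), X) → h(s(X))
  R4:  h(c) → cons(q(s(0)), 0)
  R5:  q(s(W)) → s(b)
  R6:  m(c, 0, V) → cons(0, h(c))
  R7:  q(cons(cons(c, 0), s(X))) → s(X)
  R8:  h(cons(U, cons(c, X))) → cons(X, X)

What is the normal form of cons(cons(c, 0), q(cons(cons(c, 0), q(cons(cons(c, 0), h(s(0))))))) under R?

cons(cons(c, 0), s(0))

1. cons(cons(c, 0), q(cons(cons(c, 0), q(cons(cons(c, 0), h(s(0)))))))  →  cons(cons(c, 0), q(cons(cons(c, 0), q(cons(cons(c, 0), s(0))))))   [R1 at 2.1.2.1.2]
2. cons(cons(c, 0), q(cons(cons(c, 0), q(cons(cons(c, 0), s(0))))))  →  cons(cons(c, 0), q(cons(cons(c, 0), s(0))))   [R7 at 2.1.2]
3. cons(cons(c, 0), q(cons(cons(c, 0), s(0))))  →  cons(cons(c, 0), s(0))   [R7 at 2]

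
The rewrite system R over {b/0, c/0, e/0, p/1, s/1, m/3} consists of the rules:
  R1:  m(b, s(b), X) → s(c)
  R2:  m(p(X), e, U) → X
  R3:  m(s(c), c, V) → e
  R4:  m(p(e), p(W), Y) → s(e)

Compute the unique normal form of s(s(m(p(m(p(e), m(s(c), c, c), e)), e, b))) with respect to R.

s(s(e))

1. s(s(m(p(m(p(e), m(s(c), c, c), e)), e, b)))  →  s(s(m(p(e), m(s(c), c, c), e)))   [R2 at 1.1]
2. s(s(m(p(e), m(s(c), c, c), e)))  →  s(s(m(p(e), e, e)))   [R3 at 1.1.2]
3. s(s(m(p(e), e, e)))  →  s(s(e))   [R2 at 1.1]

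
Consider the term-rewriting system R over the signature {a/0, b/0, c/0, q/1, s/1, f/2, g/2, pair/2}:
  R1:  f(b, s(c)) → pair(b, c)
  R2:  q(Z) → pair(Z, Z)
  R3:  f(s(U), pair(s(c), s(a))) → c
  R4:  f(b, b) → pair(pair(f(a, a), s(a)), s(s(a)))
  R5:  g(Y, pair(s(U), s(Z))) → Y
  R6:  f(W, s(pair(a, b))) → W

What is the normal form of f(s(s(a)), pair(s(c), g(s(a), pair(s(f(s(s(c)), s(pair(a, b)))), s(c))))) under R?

c

1. f(s(s(a)), pair(s(c), g(s(a), pair(s(f(s(s(c)), s(pair(a, b)))), s(c)))))  →  f(s(s(a)), pair(s(c), s(a)))   [R5 at 2.2]
2. f(s(s(a)), pair(s(c), s(a)))  →  c   [R3 at ε]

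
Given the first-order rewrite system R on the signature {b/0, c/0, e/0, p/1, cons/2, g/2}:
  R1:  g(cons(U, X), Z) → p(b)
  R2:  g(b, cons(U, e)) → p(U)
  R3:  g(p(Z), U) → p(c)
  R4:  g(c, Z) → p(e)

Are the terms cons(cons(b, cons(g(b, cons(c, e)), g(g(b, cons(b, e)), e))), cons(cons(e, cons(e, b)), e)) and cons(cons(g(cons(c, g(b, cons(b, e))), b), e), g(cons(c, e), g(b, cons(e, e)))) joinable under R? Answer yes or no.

no — NF(t₁) = cons(cons(b, cons(p(c), p(c))), cons(cons(e, cons(e, b)), e)), NF(t₂) = cons(cons(p(b), e), p(b))

Reduce t₁ = cons(cons(b, cons(g(b, cons(c, e)), g(g(b, cons(b, e)), e))), cons(cons(e, cons(e, b)), e)):
1. cons(cons(b, cons(g(b, cons(c, e)), g(g(b, cons(b, e)), e))), cons(cons(e, cons(e, b)), e))  →  cons(cons(b, cons(p(c), g(g(b, cons(b, e)), e))), cons(cons(e, cons(e, b)), e))   [R2 at 1.2.1]
2. cons(cons(b, cons(p(c), g(g(b, cons(b, e)), e))), cons(cons(e, cons(e, b)), e))  →  cons(cons(b, cons(p(c), g(p(b), e))), cons(cons(e, cons(e, b)), e))   [R2 at 1.2.2.1]
3. cons(cons(b, cons(p(c), g(p(b), e))), cons(cons(e, cons(e, b)), e))  →  cons(cons(b, cons(p(c), p(c))), cons(cons(e, cons(e, b)), e))   [R3 at 1.2.2]

Reduce t₂ = cons(cons(g(cons(c, g(b, cons(b, e))), b), e), g(cons(c, e), g(b, cons(e, e)))):
1. cons(cons(g(cons(c, g(b, cons(b, e))), b), e), g(cons(c, e), g(b, cons(e, e))))  →  cons(cons(p(b), e), g(cons(c, e), g(b, cons(e, e))))   [R1 at 1.1]
2. cons(cons(p(b), e), g(cons(c, e), g(b, cons(e, e))))  →  cons(cons(p(b), e), p(b))   [R1 at 2]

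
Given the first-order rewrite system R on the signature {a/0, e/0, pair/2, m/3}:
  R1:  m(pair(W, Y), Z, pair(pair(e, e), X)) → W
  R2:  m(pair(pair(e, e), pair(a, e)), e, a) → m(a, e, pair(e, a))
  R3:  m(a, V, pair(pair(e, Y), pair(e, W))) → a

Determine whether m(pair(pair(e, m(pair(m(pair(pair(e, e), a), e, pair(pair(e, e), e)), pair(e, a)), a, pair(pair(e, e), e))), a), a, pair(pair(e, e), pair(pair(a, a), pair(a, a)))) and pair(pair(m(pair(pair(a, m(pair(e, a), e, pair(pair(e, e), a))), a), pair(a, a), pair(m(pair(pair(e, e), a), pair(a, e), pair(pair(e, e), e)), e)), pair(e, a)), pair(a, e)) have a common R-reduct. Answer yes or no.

no — NF(t₁) = pair(e, pair(e, e)), NF(t₂) = pair(pair(pair(a, e), pair(e, a)), pair(a, e))

Reduce t₁ = m(pair(pair(e, m(pair(m(pair(pair(e, e), a), e, pair(pair(e, e), e)), pair(e, a)), a, pair(pair(e, e), e))), a), a, pair(pair(e, e), pair(pair(a, a), pair(a, a)))):
1. m(pair(pair(e, m(pair(m(pair(pair(e, e), a), e, pair(pair(e, e), e)), pair(e, a)), a, pair(pair(e, e), e))), a), a, pair(pair(e, e), pair(pair(a, a), pair(a, a))))  →  pair(e, m(pair(m(pair(pair(e, e), a), e, pair(pair(e, e), e)), pair(e, a)), a, pair(pair(e, e), e)))   [R1 at ε]
2. pair(e, m(pair(m(pair(pair(e, e), a), e, pair(pair(e, e), e)), pair(e, a)), a, pair(pair(e, e), e)))  →  pair(e, m(pair(pair(e, e), a), e, pair(pair(e, e), e)))   [R1 at 2]
3. pair(e, m(pair(pair(e, e), a), e, pair(pair(e, e), e)))  →  pair(e, pair(e, e))   [R1 at 2]

Reduce t₂ = pair(pair(m(pair(pair(a, m(pair(e, a), e, pair(pair(e, e), a))), a), pair(a, a), pair(m(pair(pair(e, e), a), pair(a, e), pair(pair(e, e), e)), e)), pair(e, a)), pair(a, e)):
1. pair(pair(m(pair(pair(a, m(pair(e, a), e, pair(pair(e, e), a))), a), pair(a, a), pair(m(pair(pair(e, e), a), pair(a, e), pair(pair(e, e), e)), e)), pair(e, a)), pair(a, e))  →  pair(pair(m(pair(pair(a, e), a), pair(a, a), pair(m(pair(pair(e, e), a), pair(a, e), pair(pair(e, e), e)), e)), pair(e, a)), pair(a, e))   [R1 at 1.1.1.1.2]
2. pair(pair(m(pair(pair(a, e), a), pair(a, a), pair(m(pair(pair(e, e), a), pair(a, e), pair(pair(e, e), e)), e)), pair(e, a)), pair(a, e))  →  pair(pair(m(pair(pair(a, e), a), pair(a, a), pair(pair(e, e), e)), pair(e, a)), pair(a, e))   [R1 at 1.1.3.1]
3. pair(pair(m(pair(pair(a, e), a), pair(a, a), pair(pair(e, e), e)), pair(e, a)), pair(a, e))  →  pair(pair(pair(a, e), pair(e, a)), pair(a, e))   [R1 at 1.1]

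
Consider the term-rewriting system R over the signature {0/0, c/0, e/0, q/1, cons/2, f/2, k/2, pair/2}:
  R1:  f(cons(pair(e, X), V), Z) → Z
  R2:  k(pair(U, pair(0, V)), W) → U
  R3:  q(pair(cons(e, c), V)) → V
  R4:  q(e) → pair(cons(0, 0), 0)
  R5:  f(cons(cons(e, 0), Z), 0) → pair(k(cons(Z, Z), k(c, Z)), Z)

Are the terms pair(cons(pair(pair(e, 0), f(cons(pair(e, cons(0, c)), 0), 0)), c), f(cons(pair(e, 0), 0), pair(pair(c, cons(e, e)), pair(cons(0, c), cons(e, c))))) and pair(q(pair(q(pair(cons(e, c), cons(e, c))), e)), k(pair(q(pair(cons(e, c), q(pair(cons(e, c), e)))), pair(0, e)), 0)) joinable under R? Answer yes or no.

Reduce t₁ = pair(cons(pair(pair(e, 0), f(cons(pair(e, cons(0, c)), 0), 0)), c), f(cons(pair(e, 0), 0), pair(pair(c, cons(e, e)), pair(cons(0, c), cons(e, c))))):
1. pair(cons(pair(pair(e, 0), f(cons(pair(e, cons(0, c)), 0), 0)), c), f(cons(pair(e, 0), 0), pair(pair(c, cons(e, e)), pair(cons(0, c), cons(e, c)))))  →  pair(cons(pair(pair(e, 0), 0), c), f(cons(pair(e, 0), 0), pair(pair(c, cons(e, e)), pair(cons(0, c), cons(e, c)))))   [R1 at 1.1.2]
2. pair(cons(pair(pair(e, 0), 0), c), f(cons(pair(e, 0), 0), pair(pair(c, cons(e, e)), pair(cons(0, c), cons(e, c)))))  →  pair(cons(pair(pair(e, 0), 0), c), pair(pair(c, cons(e, e)), pair(cons(0, c), cons(e, c))))   [R1 at 2]

Reduce t₂ = pair(q(pair(q(pair(cons(e, c), cons(e, c))), e)), k(pair(q(pair(cons(e, c), q(pair(cons(e, c), e)))), pair(0, e)), 0)):
1. pair(q(pair(q(pair(cons(e, c), cons(e, c))), e)), k(pair(q(pair(cons(e, c), q(pair(cons(e, c), e)))), pair(0, e)), 0))  →  pair(q(pair(cons(e, c), e)), k(pair(q(pair(cons(e, c), q(pair(cons(e, c), e)))), pair(0, e)), 0))   [R3 at 1.1.1]
2. pair(q(pair(cons(e, c), e)), k(pair(q(pair(cons(e, c), q(pair(cons(e, c), e)))), pair(0, e)), 0))  →  pair(e, k(pair(q(pair(cons(e, c), q(pair(cons(e, c), e)))), pair(0, e)), 0))   [R3 at 1]
3. pair(e, k(pair(q(pair(cons(e, c), q(pair(cons(e, c), e)))), pair(0, e)), 0))  →  pair(e, q(pair(cons(e, c), q(pair(cons(e, c), e)))))   [R2 at 2]
4. pair(e, q(pair(cons(e, c), q(pair(cons(e, c), e)))))  →  pair(e, q(pair(cons(e, c), e)))   [R3 at 2]
5. pair(e, q(pair(cons(e, c), e)))  →  pair(e, e)   [R3 at 2]

no — NF(t₁) = pair(cons(pair(pair(e, 0), 0), c), pair(pair(c, cons(e, e)), pair(cons(0, c), cons(e, c)))), NF(t₂) = pair(e, e)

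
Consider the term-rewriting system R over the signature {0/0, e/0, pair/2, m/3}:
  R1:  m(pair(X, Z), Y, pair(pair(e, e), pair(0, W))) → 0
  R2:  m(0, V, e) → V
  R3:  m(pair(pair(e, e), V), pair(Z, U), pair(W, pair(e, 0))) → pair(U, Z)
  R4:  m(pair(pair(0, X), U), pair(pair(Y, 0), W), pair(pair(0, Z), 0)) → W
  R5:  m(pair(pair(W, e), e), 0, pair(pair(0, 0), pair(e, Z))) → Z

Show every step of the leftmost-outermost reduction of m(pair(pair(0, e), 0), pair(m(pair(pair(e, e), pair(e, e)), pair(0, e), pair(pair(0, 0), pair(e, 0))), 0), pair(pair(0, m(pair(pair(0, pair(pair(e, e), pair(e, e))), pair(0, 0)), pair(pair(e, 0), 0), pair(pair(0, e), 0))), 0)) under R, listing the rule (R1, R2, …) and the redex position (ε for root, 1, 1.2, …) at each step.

1. m(pair(pair(0, e), 0), pair(m(pair(pair(e, e), pair(e, e)), pair(0, e), pair(pair(0, 0), pair(e, 0))), 0), pair(pair(0, m(pair(pair(0, pair(pair(e, e), pair(e, e))), pair(0, 0)), pair(pair(e, 0), 0), pair(pair(0, e), 0))), 0))  →  m(pair(pair(0, e), 0), pair(pair(e, 0), 0), pair(pair(0, m(pair(pair(0, pair(pair(e, e), pair(e, e))), pair(0, 0)), pair(pair(e, 0), 0), pair(pair(0, e), 0))), 0))   [R3 at 2.1]
2. m(pair(pair(0, e), 0), pair(pair(e, 0), 0), pair(pair(0, m(pair(pair(0, pair(pair(e, e), pair(e, e))), pair(0, 0)), pair(pair(e, 0), 0), pair(pair(0, e), 0))), 0))  →  0   [R4 at ε]

0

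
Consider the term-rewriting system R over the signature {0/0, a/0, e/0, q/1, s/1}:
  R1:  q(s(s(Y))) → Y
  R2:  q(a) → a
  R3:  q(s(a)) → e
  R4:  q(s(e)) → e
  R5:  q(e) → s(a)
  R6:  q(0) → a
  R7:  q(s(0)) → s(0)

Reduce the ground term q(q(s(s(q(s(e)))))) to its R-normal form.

s(a)

1. q(q(s(s(q(s(e))))))  →  q(q(s(e)))   [R1 at 1]
2. q(q(s(e)))  →  q(e)   [R4 at 1]
3. q(e)  →  s(a)   [R5 at ε]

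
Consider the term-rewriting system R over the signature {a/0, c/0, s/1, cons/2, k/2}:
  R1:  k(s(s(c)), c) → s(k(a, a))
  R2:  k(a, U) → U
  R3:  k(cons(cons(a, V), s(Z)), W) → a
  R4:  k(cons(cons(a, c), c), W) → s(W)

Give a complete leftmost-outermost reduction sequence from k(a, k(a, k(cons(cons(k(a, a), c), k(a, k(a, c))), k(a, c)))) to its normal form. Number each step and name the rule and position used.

1. k(a, k(a, k(cons(cons(k(a, a), c), k(a, k(a, c))), k(a, c))))  →  k(a, k(cons(cons(k(a, a), c), k(a, k(a, c))), k(a, c)))   [R2 at ε]
2. k(a, k(cons(cons(k(a, a), c), k(a, k(a, c))), k(a, c)))  →  k(cons(cons(k(a, a), c), k(a, k(a, c))), k(a, c))   [R2 at ε]
3. k(cons(cons(k(a, a), c), k(a, k(a, c))), k(a, c))  →  k(cons(cons(a, c), k(a, k(a, c))), k(a, c))   [R2 at 1.1.1]
4. k(cons(cons(a, c), k(a, k(a, c))), k(a, c))  →  k(cons(cons(a, c), k(a, c)), k(a, c))   [R2 at 1.2]
5. k(cons(cons(a, c), k(a, c)), k(a, c))  →  k(cons(cons(a, c), c), k(a, c))   [R2 at 1.2]
6. k(cons(cons(a, c), c), k(a, c))  →  s(k(a, c))   [R4 at ε]
7. s(k(a, c))  →  s(c)   [R2 at 1]

s(c)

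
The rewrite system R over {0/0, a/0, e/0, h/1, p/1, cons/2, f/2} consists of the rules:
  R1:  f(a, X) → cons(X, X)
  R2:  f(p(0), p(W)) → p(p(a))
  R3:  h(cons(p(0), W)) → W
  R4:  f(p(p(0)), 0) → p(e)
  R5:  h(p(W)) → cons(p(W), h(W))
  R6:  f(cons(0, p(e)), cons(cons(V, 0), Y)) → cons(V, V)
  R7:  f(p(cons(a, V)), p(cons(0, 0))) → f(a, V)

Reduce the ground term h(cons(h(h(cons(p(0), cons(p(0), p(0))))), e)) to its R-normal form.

1. h(cons(h(h(cons(p(0), cons(p(0), p(0))))), e))  →  h(cons(h(cons(p(0), p(0))), e))   [R3 at 1.1.1]
2. h(cons(h(cons(p(0), p(0))), e))  →  h(cons(p(0), e))   [R3 at 1.1]
3. h(cons(p(0), e))  →  e   [R3 at ε]

e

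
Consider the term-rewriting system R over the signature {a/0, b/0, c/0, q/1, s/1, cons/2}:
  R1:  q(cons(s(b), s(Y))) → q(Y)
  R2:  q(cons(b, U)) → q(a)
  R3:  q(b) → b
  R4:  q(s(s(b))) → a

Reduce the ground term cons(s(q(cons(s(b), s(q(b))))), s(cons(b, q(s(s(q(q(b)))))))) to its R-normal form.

cons(s(b), s(cons(b, a)))

1. cons(s(q(cons(s(b), s(q(b))))), s(cons(b, q(s(s(q(q(b))))))))  →  cons(s(q(q(b))), s(cons(b, q(s(s(q(q(b))))))))   [R1 at 1.1]
2. cons(s(q(q(b))), s(cons(b, q(s(s(q(q(b))))))))  →  cons(s(q(b)), s(cons(b, q(s(s(q(q(b))))))))   [R3 at 1.1.1]
3. cons(s(q(b)), s(cons(b, q(s(s(q(q(b))))))))  →  cons(s(b), s(cons(b, q(s(s(q(q(b))))))))   [R3 at 1.1]
4. cons(s(b), s(cons(b, q(s(s(q(q(b))))))))  →  cons(s(b), s(cons(b, q(s(s(q(b)))))))   [R3 at 2.1.2.1.1.1.1]
5. cons(s(b), s(cons(b, q(s(s(q(b)))))))  →  cons(s(b), s(cons(b, q(s(s(b))))))   [R3 at 2.1.2.1.1.1]
6. cons(s(b), s(cons(b, q(s(s(b))))))  →  cons(s(b), s(cons(b, a)))   [R4 at 2.1.2]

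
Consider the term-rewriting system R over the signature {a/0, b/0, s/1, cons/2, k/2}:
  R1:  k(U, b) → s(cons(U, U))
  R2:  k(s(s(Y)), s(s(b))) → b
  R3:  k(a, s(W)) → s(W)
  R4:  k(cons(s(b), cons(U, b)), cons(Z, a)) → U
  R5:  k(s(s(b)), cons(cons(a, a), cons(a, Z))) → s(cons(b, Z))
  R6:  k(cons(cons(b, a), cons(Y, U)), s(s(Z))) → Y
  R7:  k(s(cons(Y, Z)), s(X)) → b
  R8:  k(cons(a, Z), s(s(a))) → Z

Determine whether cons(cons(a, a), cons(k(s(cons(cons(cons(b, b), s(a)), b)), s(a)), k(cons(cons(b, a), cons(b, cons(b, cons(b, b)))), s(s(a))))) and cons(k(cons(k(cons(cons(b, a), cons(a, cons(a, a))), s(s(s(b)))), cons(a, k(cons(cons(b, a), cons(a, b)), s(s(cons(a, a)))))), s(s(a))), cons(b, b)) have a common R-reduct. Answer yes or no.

yes — NF(t₁) = cons(cons(a, a), cons(b, b)), NF(t₂) = cons(cons(a, a), cons(b, b))

Reduce t₁ = cons(cons(a, a), cons(k(s(cons(cons(cons(b, b), s(a)), b)), s(a)), k(cons(cons(b, a), cons(b, cons(b, cons(b, b)))), s(s(a))))):
1. cons(cons(a, a), cons(k(s(cons(cons(cons(b, b), s(a)), b)), s(a)), k(cons(cons(b, a), cons(b, cons(b, cons(b, b)))), s(s(a)))))  →  cons(cons(a, a), cons(b, k(cons(cons(b, a), cons(b, cons(b, cons(b, b)))), s(s(a)))))   [R7 at 2.1]
2. cons(cons(a, a), cons(b, k(cons(cons(b, a), cons(b, cons(b, cons(b, b)))), s(s(a)))))  →  cons(cons(a, a), cons(b, b))   [R6 at 2.2]

Reduce t₂ = cons(k(cons(k(cons(cons(b, a), cons(a, cons(a, a))), s(s(s(b)))), cons(a, k(cons(cons(b, a), cons(a, b)), s(s(cons(a, a)))))), s(s(a))), cons(b, b)):
1. cons(k(cons(k(cons(cons(b, a), cons(a, cons(a, a))), s(s(s(b)))), cons(a, k(cons(cons(b, a), cons(a, b)), s(s(cons(a, a)))))), s(s(a))), cons(b, b))  →  cons(k(cons(a, cons(a, k(cons(cons(b, a), cons(a, b)), s(s(cons(a, a)))))), s(s(a))), cons(b, b))   [R6 at 1.1.1]
2. cons(k(cons(a, cons(a, k(cons(cons(b, a), cons(a, b)), s(s(cons(a, a)))))), s(s(a))), cons(b, b))  →  cons(cons(a, k(cons(cons(b, a), cons(a, b)), s(s(cons(a, a))))), cons(b, b))   [R8 at 1]
3. cons(cons(a, k(cons(cons(b, a), cons(a, b)), s(s(cons(a, a))))), cons(b, b))  →  cons(cons(a, a), cons(b, b))   [R6 at 1.2]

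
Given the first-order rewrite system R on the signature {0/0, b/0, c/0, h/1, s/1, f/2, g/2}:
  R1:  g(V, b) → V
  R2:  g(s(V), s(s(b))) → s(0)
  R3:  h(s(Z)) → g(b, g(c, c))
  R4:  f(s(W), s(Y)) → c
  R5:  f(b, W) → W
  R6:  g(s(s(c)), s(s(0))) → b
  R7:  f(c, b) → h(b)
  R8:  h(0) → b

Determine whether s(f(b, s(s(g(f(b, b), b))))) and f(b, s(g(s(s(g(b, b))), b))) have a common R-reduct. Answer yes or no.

yes — NF(t₁) = s(s(s(b))), NF(t₂) = s(s(s(b)))

Reduce t₁ = s(f(b, s(s(g(f(b, b), b))))):
1. s(f(b, s(s(g(f(b, b), b)))))  →  s(s(s(g(f(b, b), b))))   [R5 at 1]
2. s(s(s(g(f(b, b), b))))  →  s(s(s(f(b, b))))   [R1 at 1.1.1]
3. s(s(s(f(b, b))))  →  s(s(s(b)))   [R5 at 1.1.1]

Reduce t₂ = f(b, s(g(s(s(g(b, b))), b))):
1. f(b, s(g(s(s(g(b, b))), b)))  →  s(g(s(s(g(b, b))), b))   [R5 at ε]
2. s(g(s(s(g(b, b))), b))  →  s(s(s(g(b, b))))   [R1 at 1]
3. s(s(s(g(b, b))))  →  s(s(s(b)))   [R1 at 1.1.1]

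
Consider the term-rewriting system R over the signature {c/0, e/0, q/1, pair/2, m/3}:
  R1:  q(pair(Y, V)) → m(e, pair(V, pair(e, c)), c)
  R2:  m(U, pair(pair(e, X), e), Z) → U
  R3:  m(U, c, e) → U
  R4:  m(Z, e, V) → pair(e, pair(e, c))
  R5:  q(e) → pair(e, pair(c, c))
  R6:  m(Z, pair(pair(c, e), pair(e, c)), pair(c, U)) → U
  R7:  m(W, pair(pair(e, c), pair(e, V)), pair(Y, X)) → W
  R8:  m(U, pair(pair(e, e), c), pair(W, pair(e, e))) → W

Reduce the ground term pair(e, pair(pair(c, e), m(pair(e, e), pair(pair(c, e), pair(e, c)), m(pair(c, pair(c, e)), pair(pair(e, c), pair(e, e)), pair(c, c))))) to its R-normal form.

1. pair(e, pair(pair(c, e), m(pair(e, e), pair(pair(c, e), pair(e, c)), m(pair(c, pair(c, e)), pair(pair(e, c), pair(e, e)), pair(c, c)))))  →  pair(e, pair(pair(c, e), m(pair(e, e), pair(pair(c, e), pair(e, c)), pair(c, pair(c, e)))))   [R7 at 2.2.3]
2. pair(e, pair(pair(c, e), m(pair(e, e), pair(pair(c, e), pair(e, c)), pair(c, pair(c, e)))))  →  pair(e, pair(pair(c, e), pair(c, e)))   [R6 at 2.2]

pair(e, pair(pair(c, e), pair(c, e)))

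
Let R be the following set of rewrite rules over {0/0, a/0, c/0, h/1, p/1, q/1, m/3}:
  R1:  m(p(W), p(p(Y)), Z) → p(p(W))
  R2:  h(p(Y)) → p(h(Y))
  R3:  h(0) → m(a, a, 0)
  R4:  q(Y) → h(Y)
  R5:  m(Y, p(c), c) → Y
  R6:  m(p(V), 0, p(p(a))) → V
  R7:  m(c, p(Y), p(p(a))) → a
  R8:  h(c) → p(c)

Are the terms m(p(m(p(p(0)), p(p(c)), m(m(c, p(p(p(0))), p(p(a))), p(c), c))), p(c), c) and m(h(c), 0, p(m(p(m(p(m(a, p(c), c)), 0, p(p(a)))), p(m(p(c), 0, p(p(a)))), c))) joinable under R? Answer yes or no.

no — NF(t₁) = p(p(p(p(0)))), NF(t₂) = c

Reduce t₁ = m(p(m(p(p(0)), p(p(c)), m(m(c, p(p(p(0))), p(p(a))), p(c), c))), p(c), c):
1. m(p(m(p(p(0)), p(p(c)), m(m(c, p(p(p(0))), p(p(a))), p(c), c))), p(c), c)  →  p(m(p(p(0)), p(p(c)), m(m(c, p(p(p(0))), p(p(a))), p(c), c)))   [R5 at ε]
2. p(m(p(p(0)), p(p(c)), m(m(c, p(p(p(0))), p(p(a))), p(c), c)))  →  p(p(p(p(0))))   [R1 at 1]

Reduce t₂ = m(h(c), 0, p(m(p(m(p(m(a, p(c), c)), 0, p(p(a)))), p(m(p(c), 0, p(p(a)))), c))):
1. m(h(c), 0, p(m(p(m(p(m(a, p(c), c)), 0, p(p(a)))), p(m(p(c), 0, p(p(a)))), c)))  →  m(p(c), 0, p(m(p(m(p(m(a, p(c), c)), 0, p(p(a)))), p(m(p(c), 0, p(p(a)))), c)))   [R8 at 1]
2. m(p(c), 0, p(m(p(m(p(m(a, p(c), c)), 0, p(p(a)))), p(m(p(c), 0, p(p(a)))), c)))  →  m(p(c), 0, p(m(p(m(a, p(c), c)), p(m(p(c), 0, p(p(a)))), c)))   [R6 at 3.1.1.1]
3. m(p(c), 0, p(m(p(m(a, p(c), c)), p(m(p(c), 0, p(p(a)))), c)))  →  m(p(c), 0, p(m(p(a), p(m(p(c), 0, p(p(a)))), c)))   [R5 at 3.1.1.1]
4. m(p(c), 0, p(m(p(a), p(m(p(c), 0, p(p(a)))), c)))  →  m(p(c), 0, p(m(p(a), p(c), c)))   [R6 at 3.1.2.1]
5. m(p(c), 0, p(m(p(a), p(c), c)))  →  m(p(c), 0, p(p(a)))   [R5 at 3.1]
6. m(p(c), 0, p(p(a)))  →  c   [R6 at ε]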